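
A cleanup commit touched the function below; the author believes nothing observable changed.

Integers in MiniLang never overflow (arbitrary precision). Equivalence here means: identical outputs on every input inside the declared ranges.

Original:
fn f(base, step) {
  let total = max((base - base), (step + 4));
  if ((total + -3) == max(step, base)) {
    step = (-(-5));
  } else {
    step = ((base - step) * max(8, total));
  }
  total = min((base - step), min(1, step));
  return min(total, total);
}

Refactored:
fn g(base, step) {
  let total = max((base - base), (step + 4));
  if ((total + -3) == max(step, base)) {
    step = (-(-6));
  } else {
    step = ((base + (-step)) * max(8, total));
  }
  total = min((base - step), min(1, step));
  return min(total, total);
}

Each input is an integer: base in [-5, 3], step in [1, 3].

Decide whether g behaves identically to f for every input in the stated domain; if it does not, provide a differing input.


The rewrite breaks on base=2, step=1, where the results are -3 and -4.
f: total := 5 | ((total + -3) == max(step, base)): true | step := 5 | total := -3 | result -3
g: total := 5 | ((total + -3) == max(step, base)): true | step := 6 | total := -4 | result -4
verdict: not equivalent; witness: base=2, step=1


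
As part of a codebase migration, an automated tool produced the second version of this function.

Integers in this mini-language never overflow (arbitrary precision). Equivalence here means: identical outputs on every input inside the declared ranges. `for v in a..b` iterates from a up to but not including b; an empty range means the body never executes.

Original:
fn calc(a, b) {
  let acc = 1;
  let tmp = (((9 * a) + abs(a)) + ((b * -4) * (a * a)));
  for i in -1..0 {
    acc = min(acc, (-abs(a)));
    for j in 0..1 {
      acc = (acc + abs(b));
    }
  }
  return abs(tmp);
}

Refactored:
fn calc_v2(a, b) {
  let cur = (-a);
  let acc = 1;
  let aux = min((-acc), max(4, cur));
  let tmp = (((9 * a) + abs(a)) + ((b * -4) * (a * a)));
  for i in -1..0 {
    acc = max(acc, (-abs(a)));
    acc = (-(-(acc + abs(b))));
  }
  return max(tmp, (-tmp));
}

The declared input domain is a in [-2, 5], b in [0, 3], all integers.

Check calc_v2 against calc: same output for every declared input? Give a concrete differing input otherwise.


Equivalent. The one real change (`min(acc, (-abs(a)))` became `max(acc, (-abs(a)))`) has no effect anywhere in the declared ranges.
Every one of the 32 inputs gives matching results.
As a probe, take a=1, b=3: calc runs acc=1, then tmp=-2, then (i=-1), then acc=-1, then (j=0), then acc=2, then returns 2; calc_v2 runs cur=-1, then acc=1, then aux=-1, then tmp=-2, then (i=-1), then acc=1, then acc=4, then returns 2; both end at 2.
verdict: equivalent


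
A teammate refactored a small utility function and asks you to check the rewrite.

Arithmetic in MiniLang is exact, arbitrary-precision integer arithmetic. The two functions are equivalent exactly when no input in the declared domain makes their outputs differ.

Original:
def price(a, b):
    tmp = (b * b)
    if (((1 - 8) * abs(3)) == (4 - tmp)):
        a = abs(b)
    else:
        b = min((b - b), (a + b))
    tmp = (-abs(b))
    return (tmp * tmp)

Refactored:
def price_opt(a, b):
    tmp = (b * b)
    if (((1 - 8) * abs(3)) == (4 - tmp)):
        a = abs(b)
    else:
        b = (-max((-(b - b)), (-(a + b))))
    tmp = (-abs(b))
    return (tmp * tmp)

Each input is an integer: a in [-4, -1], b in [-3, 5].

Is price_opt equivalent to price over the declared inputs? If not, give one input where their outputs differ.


Equivalent — the differences include min/max/abs usage differs, yet no declared input distinguishes the two.
Spot check at a=-4, b=4 — price: tmp := 16 | (((1 - 8) * abs(3)) == (4 - tmp)): false | b := 0 | tmp := 0 | result 0. price_opt: tmp := 16 | (((1 - 8) * abs(3)) == (4 - tmp)): false | b := 0 | tmp := 0 | result 0. Both give 0.
Every one of the 36 inputs gives matching results.
verdict: equivalent


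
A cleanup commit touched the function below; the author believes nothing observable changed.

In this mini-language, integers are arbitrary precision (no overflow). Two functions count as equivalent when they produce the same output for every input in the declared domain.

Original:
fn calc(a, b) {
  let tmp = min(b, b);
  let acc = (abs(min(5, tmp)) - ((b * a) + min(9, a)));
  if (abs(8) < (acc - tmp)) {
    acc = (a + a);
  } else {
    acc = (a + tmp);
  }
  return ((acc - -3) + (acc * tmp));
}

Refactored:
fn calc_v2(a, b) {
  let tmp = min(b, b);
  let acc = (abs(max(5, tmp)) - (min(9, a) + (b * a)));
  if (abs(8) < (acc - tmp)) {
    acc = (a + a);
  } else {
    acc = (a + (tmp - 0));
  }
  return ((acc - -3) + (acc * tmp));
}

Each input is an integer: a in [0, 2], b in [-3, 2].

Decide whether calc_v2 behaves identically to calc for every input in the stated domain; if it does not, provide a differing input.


Consider the input a=1, b=-3.
calc: tmp=-3, then acc=5, then (abs(8) < (acc - tmp)) is false, then acc=-2, then returns 7
calc_v2: tmp=-3, then acc=7, then (abs(8) < (acc - tmp)) is true, then acc=2, then returns -1
7 against -1: the behavior changed.
verdict: not equivalent; witness: a=1, b=-3


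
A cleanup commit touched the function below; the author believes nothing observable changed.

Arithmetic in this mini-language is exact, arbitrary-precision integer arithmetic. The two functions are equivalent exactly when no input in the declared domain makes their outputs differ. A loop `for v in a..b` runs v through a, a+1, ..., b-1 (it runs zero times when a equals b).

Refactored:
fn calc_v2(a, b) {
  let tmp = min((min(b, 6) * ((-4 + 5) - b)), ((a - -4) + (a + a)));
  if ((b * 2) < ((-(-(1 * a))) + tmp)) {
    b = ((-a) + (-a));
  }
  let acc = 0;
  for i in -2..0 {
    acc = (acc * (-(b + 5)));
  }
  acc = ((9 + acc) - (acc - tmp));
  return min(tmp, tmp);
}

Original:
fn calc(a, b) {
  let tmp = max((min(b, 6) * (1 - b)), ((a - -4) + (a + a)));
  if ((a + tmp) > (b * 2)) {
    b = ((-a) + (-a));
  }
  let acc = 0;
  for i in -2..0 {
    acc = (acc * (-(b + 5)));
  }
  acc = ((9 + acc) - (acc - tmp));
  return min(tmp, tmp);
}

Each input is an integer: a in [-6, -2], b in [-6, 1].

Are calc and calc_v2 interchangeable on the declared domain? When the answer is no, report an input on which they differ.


Run the pair on a=-6, b=-6.
calc: tmp = -14; ((a + tmp) > (b * 2)) -> false; acc = 0; [i=-2]; acc = 0; [i=-1]; acc = 0; acc = -5; return -14
calc_v2: tmp = -42; ((b * 2) < ((-(-(1 * a))) + tmp)) -> false; acc = 0; [i=-2]; acc = 0; [i=-1]; acc = 0; acc = -33; return -42
-14 against -42: the behavior changed.
verdict: not equivalent; witness: a=-6, b=-6


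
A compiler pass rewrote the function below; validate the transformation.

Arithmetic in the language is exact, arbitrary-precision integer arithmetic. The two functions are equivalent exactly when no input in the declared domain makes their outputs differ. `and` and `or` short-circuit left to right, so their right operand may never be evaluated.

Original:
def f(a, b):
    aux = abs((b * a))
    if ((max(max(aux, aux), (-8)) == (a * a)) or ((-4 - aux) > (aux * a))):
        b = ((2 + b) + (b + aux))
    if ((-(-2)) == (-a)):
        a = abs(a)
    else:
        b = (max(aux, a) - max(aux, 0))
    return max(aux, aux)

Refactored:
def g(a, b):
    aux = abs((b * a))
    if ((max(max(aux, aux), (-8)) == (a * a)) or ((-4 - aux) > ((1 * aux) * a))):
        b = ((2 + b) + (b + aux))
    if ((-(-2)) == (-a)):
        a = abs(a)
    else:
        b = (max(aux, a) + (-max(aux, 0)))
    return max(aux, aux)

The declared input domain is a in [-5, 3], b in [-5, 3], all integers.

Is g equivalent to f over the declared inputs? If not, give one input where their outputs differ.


Comparing the listings, the differences include: arithmetic usage differs; constant usage differs.
As a probe, take a=2, b=-5: f runs aux := 10 | ((max(max(aux, aux), (-8)) == (a * a)) or ((-4 - aux) > (aux * a))): false | ((-(-2)) == (-a)): false | b := 0 | result 10; g runs aux := 10 | ((max(max(aux, aux), (-8)) == (a * a)) or ((-4 - aux) > ((1 * aux) * a))): false | ((-(-2)) == (-a)): false | b := 0 | result 10; both end at 10.
An exhaustive pass over the 81 declared inputs shows identical outputs.
verdict: equivalent


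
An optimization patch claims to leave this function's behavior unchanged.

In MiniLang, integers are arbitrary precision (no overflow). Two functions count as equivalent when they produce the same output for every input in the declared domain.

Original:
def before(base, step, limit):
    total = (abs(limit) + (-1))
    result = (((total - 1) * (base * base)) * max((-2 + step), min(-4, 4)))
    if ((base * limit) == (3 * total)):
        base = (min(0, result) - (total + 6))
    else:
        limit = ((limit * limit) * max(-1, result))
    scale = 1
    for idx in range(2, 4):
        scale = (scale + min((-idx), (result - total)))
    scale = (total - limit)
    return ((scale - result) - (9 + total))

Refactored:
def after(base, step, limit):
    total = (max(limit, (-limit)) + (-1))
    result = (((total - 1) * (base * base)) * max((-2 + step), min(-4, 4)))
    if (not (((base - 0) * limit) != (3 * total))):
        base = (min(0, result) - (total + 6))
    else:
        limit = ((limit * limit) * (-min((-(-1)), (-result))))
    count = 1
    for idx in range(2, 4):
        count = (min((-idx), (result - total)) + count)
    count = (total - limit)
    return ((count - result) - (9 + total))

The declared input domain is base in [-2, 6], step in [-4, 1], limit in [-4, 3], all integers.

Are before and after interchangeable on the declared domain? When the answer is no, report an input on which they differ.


Comparing the listings, the differences include: constant usage differs, and boolean connective usage differs, and min/max/abs usage differs, and arithmetic usage differs, and local variable names differ, and comparison usage differs.
Tracing base=4, step=1, limit=-2: before: total becomes 1; next result becomes 0; next ((base * limit) == (3 * total)) evaluates to false; next limit becomes 0; next scale becomes 1; next at idx=2:; next scale becomes -1; next at idx=3:; next scale becomes -4; next scale becomes 1; next final value -9 | after: total becomes 1; next result becomes 0; next (not (((base - 0) * limit) != (3 * total))) evaluates to false; next limit becomes 0; next count becomes 1; next at idx=2:; next count becomes -1; next at idx=3:; next count becomes -4; next count becomes 1; next final value -9 — matching result -9.
Checked all 432 inputs in the declared domain: the outputs agree on every one.
verdict: equivalent


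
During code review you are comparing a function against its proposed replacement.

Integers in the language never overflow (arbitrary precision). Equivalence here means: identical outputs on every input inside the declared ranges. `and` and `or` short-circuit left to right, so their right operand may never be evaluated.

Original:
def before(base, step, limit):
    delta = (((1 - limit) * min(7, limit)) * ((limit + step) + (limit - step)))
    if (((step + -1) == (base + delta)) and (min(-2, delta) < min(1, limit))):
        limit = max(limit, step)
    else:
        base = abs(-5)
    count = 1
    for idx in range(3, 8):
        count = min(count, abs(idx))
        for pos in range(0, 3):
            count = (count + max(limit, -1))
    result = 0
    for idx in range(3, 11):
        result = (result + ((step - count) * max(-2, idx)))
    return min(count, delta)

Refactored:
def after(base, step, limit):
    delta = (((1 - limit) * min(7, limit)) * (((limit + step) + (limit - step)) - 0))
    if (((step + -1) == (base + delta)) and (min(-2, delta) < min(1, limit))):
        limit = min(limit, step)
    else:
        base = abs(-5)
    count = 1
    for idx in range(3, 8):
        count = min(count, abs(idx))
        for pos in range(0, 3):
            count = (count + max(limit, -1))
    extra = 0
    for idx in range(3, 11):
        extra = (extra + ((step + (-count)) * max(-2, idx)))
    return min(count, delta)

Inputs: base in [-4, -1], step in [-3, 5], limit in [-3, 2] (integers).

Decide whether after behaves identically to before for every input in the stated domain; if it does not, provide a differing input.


On input base=-4, step=-3, limit=0, before returns 0 while after returns -14.
verdict: not equivalent; witness: base=-4, step=-3, limit=0


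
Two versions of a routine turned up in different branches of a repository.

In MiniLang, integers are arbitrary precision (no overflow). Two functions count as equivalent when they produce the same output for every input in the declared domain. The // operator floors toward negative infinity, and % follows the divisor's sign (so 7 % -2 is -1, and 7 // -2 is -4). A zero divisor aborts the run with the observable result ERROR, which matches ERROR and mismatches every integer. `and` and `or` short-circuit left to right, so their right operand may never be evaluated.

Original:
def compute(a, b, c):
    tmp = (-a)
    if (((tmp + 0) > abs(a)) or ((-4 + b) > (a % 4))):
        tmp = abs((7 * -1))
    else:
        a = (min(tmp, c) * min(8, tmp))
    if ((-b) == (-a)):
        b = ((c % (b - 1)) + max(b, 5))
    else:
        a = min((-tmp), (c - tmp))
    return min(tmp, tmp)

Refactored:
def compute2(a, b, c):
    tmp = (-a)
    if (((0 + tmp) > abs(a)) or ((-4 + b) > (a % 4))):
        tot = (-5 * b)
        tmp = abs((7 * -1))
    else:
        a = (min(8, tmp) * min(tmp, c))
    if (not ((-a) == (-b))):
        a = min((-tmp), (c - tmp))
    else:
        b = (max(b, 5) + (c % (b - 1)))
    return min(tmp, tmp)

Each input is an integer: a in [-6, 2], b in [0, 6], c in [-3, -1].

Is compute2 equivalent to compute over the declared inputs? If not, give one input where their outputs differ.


Reading the diff, among the changes: arithmetic usage differs, and local variable names differ, and boolean connective usage differs, and constant usage differs, and statement counts differ.
One worked example (a=-2, b=0, c=-1) — compute: tmp := 2 | (((tmp + 0) > abs(a)) or ((-4 + b) > (a % 4))): false | a := -2 | ((-b) == (-a)): false | a := -3 | result 2; compute2: tmp := 2 | (((0 + tmp) > abs(a)) or ((-4 + b) > (a % 4))): false | a := -2 | (not ((-a) == (-b))): true | a := -3 | result 2; agreement on 2.
Across all 189 domain points the two functions coincide.
verdict: equivalent


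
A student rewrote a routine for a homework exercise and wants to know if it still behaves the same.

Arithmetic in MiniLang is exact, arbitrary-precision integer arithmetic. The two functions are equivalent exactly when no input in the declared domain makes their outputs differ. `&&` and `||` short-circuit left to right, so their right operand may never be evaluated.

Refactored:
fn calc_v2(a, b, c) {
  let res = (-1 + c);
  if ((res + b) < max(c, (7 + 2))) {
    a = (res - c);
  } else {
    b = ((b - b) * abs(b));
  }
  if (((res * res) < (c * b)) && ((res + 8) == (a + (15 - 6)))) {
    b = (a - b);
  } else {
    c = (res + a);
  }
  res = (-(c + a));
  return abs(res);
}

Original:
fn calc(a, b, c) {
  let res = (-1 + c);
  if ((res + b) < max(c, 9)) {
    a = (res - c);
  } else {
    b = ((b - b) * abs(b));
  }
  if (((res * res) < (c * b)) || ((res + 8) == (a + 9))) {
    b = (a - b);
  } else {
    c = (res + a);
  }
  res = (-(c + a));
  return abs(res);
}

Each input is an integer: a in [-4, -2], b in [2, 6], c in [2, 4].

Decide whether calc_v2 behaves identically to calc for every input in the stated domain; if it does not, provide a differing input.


There is a counterexample at a=-4, b=2, c=3: 2 on one side, 0 on the other.
calc: res=2, then ((res + b) < max(c, 9)) is true, then a=-1, then (((res * res) < (c * b)) || ((res + 8) == (a + 9))) is true, then b=-3, then res=-2, then returns 2
calc_v2: res=2, then ((res + b) < max(c, (7 + 2))) is true, then a=-1, then (((res * res) < (c * b)) && ((res + 8) == (a + (15 - 6)))) is false, then c=1, then res=0, then returns 0
verdict: not equivalent; witness: a=-4, b=2, c=3


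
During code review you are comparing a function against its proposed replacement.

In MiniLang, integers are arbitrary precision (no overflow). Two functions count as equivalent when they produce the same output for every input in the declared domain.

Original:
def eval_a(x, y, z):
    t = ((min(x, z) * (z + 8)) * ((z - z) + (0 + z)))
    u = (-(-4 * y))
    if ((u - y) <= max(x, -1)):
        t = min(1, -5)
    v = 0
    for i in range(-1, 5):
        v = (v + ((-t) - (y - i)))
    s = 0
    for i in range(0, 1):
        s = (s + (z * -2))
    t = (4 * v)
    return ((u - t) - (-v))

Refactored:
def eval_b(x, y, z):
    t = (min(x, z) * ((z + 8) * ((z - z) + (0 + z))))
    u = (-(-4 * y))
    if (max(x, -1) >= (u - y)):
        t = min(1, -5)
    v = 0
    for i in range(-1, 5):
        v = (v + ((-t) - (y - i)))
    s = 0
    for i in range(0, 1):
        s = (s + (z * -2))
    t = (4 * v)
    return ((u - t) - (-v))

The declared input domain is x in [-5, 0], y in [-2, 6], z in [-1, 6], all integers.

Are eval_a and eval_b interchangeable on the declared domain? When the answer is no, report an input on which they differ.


Equivalent — the differences include comparison usage differs, yet no declared input distinguishes the two.
As a probe, take x=-2, y=-2, z=-1: eval_a runs t = 14; u = -8; ((u - y) <= max(x, -1)) -> true; t = -5; v = 0; [i=-1]; v = 6; [i=0]; v = 13; [i=1]; v = 21; [i=2]; v = 30; [i=3]; v = 40; [i=4]; v = 51; s = 0; [i=0]; s = 2; t = 204; return -161; eval_b runs t = 14; u = -8; (max(x, -1) >= (u - y)) -> true; t = -5; v = 0; [i=-1]; v = 6; [i=0]; v = 13; [i=1]; v = 21; [i=2]; v = 30; [i=3]; v = 40; [i=4]; v = 51; s = 0; [i=0]; s = 2; t = 204; return -161; both end at -161.
Across all 432 domain points the two functions coincide.
verdict: equivalent


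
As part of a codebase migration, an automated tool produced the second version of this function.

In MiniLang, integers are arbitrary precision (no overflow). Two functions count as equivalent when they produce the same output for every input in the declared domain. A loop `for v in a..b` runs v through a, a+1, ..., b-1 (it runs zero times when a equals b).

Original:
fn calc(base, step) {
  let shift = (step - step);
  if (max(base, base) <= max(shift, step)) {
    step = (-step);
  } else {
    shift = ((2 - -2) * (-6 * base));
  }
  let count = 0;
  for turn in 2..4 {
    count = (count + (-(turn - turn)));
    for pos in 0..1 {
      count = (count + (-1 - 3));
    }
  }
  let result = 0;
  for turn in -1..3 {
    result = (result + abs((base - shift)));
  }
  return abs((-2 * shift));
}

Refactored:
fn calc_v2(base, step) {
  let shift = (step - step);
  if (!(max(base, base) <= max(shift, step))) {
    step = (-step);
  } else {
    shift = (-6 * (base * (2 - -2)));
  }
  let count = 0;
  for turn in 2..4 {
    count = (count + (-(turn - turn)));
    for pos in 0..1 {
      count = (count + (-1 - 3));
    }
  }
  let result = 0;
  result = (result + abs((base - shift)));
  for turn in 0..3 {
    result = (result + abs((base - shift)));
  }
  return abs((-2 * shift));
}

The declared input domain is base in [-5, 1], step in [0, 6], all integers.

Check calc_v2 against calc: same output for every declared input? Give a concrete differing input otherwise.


The rewrite breaks on base=-5, step=0, where the results are 0 and 240.
calc: shift := 0 | (max(base, base) <= max(shift, step)): true | step := 0 | count := 0 | iter turn=2: | count := 0 | iter pos=0: | count := -4 | iter turn=3: | count := -4 | iter pos=0: | count := -8 | result := 0 | iter turn=-1: | result := 5 | iter turn=0: | result := 10 | iter turn=1: | result := 15 | iter turn=2: | result := 20 | result 0
calc_v2: shift := 0 | (!(max(base, base) <= max(shift, step))): false | shift := 120 | count := 0 | iter turn=2: | count := 0 | iter pos=0: | count := -4 | iter turn=3: | count := -4 | iter pos=0: | count := -8 | result := 0 | result := 125 | iter turn=0: | result := 250 | iter turn=1: | result := 375 | iter turn=2: | result := 500 | result 240
verdict: not equivalent; witness: base=-5, step=0


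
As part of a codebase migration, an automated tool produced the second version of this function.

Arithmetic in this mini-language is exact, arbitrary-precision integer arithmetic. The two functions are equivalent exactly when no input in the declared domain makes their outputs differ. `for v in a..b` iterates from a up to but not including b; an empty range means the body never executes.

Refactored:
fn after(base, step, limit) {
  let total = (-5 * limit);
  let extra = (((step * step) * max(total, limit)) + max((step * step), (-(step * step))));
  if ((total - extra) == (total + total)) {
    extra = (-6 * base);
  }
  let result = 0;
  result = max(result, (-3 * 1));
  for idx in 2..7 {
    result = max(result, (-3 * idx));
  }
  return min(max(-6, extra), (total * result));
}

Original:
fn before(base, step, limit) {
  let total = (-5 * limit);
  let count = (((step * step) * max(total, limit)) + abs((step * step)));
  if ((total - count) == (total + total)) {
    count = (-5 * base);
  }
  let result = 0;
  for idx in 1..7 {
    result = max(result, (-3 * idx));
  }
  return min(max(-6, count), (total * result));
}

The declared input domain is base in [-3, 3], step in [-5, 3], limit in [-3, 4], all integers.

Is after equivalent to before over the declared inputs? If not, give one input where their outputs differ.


Try base=1, step=-2, limit=4.
before: total becomes -20; next count becomes 20; next ((total - count) == (total + total)) evaluates to true; next count becomes -5; next result becomes 0; next at idx=1:; next result becomes 0; next at idx=2:; next result becomes 0; next at idx=3:; next result becomes 0; next at idx=4:; next result becomes 0; next at idx=5:; next result becomes 0; next at idx=6:; next result becomes 0; next final value -5
after: total becomes -20; next extra becomes 20; next ((total - extra) == (total + total)) evaluates to true; next extra becomes -6; next result becomes 0; next result becomes 0; next at idx=2:; next result becomes 0; next at idx=3:; next result becomes 0; next at idx=4:; next result becomes 0; next at idx=5:; next result becomes 0; next at idx=6:; next result becomes 0; next final value -6
-5 and -6 differ, so these are not the same function on this domain.
verdict: not equivalent; witness: base=1, step=-2, limit=4


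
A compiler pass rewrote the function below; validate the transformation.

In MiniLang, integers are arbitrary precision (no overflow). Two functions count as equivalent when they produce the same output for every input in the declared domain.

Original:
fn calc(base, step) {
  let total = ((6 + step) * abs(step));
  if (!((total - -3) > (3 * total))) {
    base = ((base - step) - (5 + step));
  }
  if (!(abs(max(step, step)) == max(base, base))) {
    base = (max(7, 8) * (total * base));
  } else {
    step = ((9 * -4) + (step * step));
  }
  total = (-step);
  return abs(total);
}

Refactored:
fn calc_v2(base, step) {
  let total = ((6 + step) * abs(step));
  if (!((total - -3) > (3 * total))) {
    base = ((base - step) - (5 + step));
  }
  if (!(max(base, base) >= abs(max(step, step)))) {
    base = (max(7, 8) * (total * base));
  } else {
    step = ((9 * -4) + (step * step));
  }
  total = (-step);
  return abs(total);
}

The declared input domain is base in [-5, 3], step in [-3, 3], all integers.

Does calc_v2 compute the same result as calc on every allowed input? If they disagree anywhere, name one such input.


These are not equivalent — on base=1, step=0 the outputs split (0 vs 36).
calc: total := 0 | (!((total - -3) > (3 * total))): false | (!(abs(max(step, step)) == max(base, base))): true | base := 0 | total := 0 | result 0
calc_v2: total := 0 | (!((total - -3) > (3 * total))): false | (!(max(base, base) >= abs(max(step, step)))): false | step := -36 | total := 36 | result 36
verdict: not equivalent; witness: base=1, step=0


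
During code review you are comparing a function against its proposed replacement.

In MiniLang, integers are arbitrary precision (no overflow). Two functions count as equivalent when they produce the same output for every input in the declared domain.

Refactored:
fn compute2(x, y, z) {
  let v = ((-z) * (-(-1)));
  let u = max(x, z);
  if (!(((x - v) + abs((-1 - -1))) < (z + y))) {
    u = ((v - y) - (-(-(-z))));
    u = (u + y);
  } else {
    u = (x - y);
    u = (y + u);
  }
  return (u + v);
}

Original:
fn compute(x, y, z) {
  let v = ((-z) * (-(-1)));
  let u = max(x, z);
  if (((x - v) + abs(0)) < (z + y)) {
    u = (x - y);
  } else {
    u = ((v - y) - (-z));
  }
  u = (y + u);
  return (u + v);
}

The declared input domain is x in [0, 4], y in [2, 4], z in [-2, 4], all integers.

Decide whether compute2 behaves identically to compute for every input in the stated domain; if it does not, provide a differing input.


Changes here: constant usage differs, plus boolean connective usage differs, plus statement counts differ, plus arithmetic usage differs; the full 105-point sweep finds no disagreement.
verdict: equivalent


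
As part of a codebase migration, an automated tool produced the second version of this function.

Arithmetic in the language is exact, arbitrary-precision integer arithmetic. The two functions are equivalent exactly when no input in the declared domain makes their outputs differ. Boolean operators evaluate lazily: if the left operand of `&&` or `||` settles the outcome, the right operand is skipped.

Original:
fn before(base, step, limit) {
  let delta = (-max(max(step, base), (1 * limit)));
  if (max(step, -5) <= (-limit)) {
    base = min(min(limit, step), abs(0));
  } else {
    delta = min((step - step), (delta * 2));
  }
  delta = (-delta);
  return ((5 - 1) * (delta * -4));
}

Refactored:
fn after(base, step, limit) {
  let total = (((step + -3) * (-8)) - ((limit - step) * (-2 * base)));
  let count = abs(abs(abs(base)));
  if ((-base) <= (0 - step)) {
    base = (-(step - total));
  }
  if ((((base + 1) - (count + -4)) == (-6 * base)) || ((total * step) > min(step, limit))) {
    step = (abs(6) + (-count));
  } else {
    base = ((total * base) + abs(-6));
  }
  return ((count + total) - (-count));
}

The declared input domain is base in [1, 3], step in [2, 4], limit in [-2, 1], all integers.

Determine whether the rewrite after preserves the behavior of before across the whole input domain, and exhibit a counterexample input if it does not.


These are not equivalent — on base=1, step=2, limit=-2 the outputs split (-32 vs 2).
before: delta=-2, then (max(step, -5) <= (-limit)) is true, then base=-2, then delta=2, then returns -32
after: total=0, then count=1, then ((-base) <= (0 - step)) is false, then ((((base + 1) - (count + -4)) == (-6 * base)) || ((total * step) > min(step, limit))) is true, then step=5, then returns 2
verdict: not equivalent; witness: base=1, step=2, limit=-2


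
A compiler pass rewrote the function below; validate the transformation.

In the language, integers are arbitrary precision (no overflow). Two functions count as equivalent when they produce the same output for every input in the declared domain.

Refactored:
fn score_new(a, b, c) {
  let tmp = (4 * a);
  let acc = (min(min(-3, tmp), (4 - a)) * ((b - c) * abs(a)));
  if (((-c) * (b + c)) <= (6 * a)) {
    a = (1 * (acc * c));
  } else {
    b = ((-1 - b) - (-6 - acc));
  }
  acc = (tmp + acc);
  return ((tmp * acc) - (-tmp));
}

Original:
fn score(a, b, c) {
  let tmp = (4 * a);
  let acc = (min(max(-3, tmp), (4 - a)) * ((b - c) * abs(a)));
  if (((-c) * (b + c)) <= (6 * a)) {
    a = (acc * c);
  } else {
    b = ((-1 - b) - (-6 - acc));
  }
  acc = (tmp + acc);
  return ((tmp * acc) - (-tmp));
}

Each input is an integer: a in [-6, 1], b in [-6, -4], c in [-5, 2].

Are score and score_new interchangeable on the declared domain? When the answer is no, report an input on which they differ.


Not equivalent: a=-6, b=-6, c=-5 separates them (120 vs -2904).
score: tmp becomes -24; next acc becomes 18; next (((-c) * (b + c)) <= (6 * a)) evaluates to true; next a becomes -90; next acc becomes -6; next final value 120
score_new: tmp becomes -24; next acc becomes 144; next (((-c) * (b + c)) <= (6 * a)) evaluates to true; next a becomes -720; next acc becomes 120; next final value -2904
verdict: not equivalent; witness: a=-6, b=-6, c=-5


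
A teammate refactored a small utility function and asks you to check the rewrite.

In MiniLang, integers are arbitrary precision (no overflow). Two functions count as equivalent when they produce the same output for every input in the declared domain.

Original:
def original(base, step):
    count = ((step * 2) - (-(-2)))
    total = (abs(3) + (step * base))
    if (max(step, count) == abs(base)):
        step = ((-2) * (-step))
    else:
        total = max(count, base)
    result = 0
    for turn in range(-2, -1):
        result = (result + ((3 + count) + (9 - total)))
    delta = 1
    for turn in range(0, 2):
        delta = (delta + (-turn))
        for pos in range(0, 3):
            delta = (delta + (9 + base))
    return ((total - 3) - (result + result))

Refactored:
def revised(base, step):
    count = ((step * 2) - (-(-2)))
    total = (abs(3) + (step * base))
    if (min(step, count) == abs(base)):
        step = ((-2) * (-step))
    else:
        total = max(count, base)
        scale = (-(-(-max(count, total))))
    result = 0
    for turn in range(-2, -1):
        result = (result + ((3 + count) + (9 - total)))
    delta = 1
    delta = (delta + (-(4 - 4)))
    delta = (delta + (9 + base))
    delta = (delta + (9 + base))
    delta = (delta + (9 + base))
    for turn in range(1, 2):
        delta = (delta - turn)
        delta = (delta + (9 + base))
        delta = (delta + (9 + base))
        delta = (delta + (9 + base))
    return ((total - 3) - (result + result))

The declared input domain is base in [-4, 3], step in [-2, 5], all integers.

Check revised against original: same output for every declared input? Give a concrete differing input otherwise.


Try base=-4, step=3.
original: count := 4 | total := -9 | (max(step, count) == abs(base)): true | step := 6 | result := 0 | iter turn=-2: | result := 25 | delta := 1 | iter turn=0: | delta := 1 | iter pos=0: | delta := 6 | iter pos=1: | delta := 11 | iter pos=2: | delta := 16 | iter turn=1: | delta := 15 | iter pos=0: | delta := 20 | iter pos=1: | delta := 25 | iter pos=2: | delta := 30 | result -62
revised: count := 4 | total := -9 | (min(step, count) == abs(base)): false | total := 4 | scale := -4 | result := 0 | iter turn=-2: | result := 12 | delta := 1 | delta := 1 | delta := 6 | delta := 11 | delta := 16 | iter turn=1: | delta := 15 | delta := 20 | delta := 25 | delta := 30 | result -23
-62 against -23: the behavior changed.
verdict: not equivalent; witness: base=-4, step=3


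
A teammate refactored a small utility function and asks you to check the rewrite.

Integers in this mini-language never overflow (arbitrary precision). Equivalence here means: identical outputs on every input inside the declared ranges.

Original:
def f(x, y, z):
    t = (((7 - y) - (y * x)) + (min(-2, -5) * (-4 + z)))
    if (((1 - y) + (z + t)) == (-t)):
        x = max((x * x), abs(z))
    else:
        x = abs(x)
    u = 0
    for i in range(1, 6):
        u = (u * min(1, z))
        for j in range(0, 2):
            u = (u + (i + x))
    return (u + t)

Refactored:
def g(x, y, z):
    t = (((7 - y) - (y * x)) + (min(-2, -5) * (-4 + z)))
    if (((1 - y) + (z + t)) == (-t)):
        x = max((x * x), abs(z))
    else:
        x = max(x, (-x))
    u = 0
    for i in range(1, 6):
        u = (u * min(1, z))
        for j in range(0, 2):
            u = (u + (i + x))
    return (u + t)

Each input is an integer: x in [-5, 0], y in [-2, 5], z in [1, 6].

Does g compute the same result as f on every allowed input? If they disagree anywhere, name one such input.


Although min/max/abs usage differs, 288/288 inputs agree.
verdict: equivalent


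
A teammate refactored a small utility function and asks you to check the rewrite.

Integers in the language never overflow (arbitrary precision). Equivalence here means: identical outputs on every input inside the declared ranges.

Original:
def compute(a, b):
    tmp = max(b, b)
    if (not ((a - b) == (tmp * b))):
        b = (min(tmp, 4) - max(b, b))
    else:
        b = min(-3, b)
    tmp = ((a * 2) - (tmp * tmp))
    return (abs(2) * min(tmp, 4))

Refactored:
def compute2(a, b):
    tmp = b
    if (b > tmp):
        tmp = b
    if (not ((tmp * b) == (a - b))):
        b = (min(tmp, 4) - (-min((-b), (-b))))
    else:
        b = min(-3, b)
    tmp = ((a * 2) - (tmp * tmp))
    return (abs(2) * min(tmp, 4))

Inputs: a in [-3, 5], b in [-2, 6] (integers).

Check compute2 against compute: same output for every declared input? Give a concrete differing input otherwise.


Reading the diff, among the changes: statement counts differ; and branching structure differs; and comparison usage differs; and min/max/abs usage differs.
Tracing a=1, b=0: compute: tmp := 0 | (not ((a - b) == (tmp * b))): true | b := 0 | tmp := 2 | result 4 | compute2: tmp := 0 | (b > tmp): false | (not ((tmp * b) == (a - b))): true | b := 0 | tmp := 2 | result 4 — matching result 4.
An exhaustive pass over the 81 declared inputs shows identical outputs.
verdict: equivalent


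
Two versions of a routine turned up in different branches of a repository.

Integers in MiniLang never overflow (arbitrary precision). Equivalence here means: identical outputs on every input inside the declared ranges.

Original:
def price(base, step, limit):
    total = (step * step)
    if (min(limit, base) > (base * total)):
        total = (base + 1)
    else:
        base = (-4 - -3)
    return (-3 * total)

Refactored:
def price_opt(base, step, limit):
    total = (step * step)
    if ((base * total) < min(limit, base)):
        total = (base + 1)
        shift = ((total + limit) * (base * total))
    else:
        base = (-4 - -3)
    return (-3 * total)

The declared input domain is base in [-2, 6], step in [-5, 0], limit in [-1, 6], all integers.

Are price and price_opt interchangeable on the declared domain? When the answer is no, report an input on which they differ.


Side by side, the visible changes include: statement counts differ; and comparison usage differs; and arithmetic usage differs; and local variable names differ.
As a probe, take base=0, step=-4, limit=1: price runs total becomes 16; next (min(limit, base) > (base * total)) evaluates to false; next base becomes -1; next final value -48; price_opt runs total becomes 16; next ((base * total) < min(limit, base)) evaluates to false; next base becomes -1; next final value -48; both end at -48.
Checked all 432 inputs in the declared domain: the outputs agree on every one.
verdict: equivalent


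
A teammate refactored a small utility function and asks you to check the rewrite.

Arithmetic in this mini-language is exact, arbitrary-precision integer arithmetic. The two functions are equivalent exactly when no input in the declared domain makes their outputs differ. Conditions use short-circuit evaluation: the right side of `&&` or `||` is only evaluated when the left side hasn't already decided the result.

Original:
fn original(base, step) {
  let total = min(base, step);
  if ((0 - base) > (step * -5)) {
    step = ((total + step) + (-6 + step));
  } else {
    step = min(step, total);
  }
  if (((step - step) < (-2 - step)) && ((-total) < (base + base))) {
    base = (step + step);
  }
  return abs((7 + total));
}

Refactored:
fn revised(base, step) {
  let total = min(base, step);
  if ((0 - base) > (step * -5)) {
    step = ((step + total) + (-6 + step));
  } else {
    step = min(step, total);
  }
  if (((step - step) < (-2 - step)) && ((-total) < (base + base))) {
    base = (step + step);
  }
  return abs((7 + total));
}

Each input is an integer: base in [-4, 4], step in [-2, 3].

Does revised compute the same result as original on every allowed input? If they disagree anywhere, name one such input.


Side by side, the visible changes include: same computation, different form.
Spot check at base=4, step=0 — original: total = 0; ((0 - base) > (step * -5)) -> false; step = 0; (((step - step) < (-2 - step)) && ((-total) < (base + base))) -> false; return 7. revised: total = 0; ((0 - base) > (step * -5)) -> false; step = 0; (((step - step) < (-2 - step)) && ((-total) < (base + base))) -> false; return 7. Both give 7.
Across all 54 domain points the two functions coincide.
verdict: equivalent


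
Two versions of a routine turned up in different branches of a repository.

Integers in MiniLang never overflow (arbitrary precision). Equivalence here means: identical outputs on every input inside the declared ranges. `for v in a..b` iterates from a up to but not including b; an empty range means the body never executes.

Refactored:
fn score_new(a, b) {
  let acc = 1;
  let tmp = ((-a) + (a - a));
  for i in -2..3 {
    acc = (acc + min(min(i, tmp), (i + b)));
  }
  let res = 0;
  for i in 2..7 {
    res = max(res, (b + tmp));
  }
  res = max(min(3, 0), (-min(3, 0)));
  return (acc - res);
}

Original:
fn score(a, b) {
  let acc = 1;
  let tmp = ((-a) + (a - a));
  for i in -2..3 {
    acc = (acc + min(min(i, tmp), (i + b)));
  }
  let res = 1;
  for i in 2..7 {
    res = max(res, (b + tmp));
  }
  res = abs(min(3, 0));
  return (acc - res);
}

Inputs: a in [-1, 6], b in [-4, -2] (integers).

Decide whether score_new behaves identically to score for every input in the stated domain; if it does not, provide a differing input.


The suspicious edit (`1` became `0`) never changes the result for any input inside the declared domain.
As a probe, take a=-1, b=-2: score runs acc = 1; tmp = 1; [i=-2]; acc = -3; [i=-1]; acc = -6; [i=0]; acc = -8; [i=1]; acc = -9; [i=2]; acc = -9; res = 1; [i=2]; res = 1; [i=3]; res = 1; [i=4]; res = 1; [i=5]; res = 1; [i=6]; res = 1; res = 0; return -9; score_new runs acc = 1; tmp = 1; [i=-2]; acc = -3; [i=-1]; acc = -6; [i=0]; acc = -8; [i=1]; acc = -9; [i=2]; acc = -9; res = 0; [i=2]; res = 0; [i=3]; res = 0; [i=4]; res = 0; [i=5]; res = 0; [i=6]; res = 0; res = 0; return -9; both end at -9.
Sweeping the whole domain (24 inputs) finds no disagreement.
verdict: equivalent


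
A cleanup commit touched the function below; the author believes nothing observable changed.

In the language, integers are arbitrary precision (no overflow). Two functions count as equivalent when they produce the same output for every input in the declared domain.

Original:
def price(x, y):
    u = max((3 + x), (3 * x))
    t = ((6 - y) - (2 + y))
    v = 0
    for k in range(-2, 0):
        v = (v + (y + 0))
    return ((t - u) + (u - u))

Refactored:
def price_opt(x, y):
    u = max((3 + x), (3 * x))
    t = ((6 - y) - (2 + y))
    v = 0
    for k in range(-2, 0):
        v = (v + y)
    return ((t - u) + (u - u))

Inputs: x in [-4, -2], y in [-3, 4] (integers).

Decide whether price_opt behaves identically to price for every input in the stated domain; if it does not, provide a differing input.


Reading the diff, among the changes: constant usage differs; arithmetic usage differs.
As a probe, take x=-4, y=-1: price runs u becomes -1; next t becomes 6; next v becomes 0; next at k=-2:; next v becomes -1; next at k=-1:; next v becomes -2; next final value 7; price_opt runs u becomes -1; next t becomes 6; next v becomes 0; next at k=-2:; next v becomes -1; next at k=-1:; next v becomes -2; next final value 7; both end at 7.
Sweeping the whole domain (24 inputs) finds no disagreement.
verdict: equivalent


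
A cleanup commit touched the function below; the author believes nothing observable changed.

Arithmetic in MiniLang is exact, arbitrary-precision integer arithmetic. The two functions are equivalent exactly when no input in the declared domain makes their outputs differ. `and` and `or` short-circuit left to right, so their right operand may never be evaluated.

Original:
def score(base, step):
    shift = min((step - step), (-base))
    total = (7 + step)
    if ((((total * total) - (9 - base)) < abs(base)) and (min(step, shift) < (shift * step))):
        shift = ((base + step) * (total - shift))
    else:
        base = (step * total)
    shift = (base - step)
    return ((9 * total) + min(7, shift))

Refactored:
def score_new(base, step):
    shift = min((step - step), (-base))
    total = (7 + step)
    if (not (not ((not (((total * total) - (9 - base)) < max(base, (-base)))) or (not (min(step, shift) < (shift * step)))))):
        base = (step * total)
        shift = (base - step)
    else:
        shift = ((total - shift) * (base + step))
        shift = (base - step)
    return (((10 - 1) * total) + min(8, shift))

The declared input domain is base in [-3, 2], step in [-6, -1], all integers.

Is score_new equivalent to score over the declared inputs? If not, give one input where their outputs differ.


Run the pair on base=2, step=-6.
score: shift = -2; total = 1; ((((total * total) - (9 - base)) < abs(base)) and (min(step, shift) < (shift * step))) -> true; shift = -12; shift = 8; return 16
score_new: shift = -2; total = 1; (not (not ((not (((total * total) - (9 - base)) < max(base, (-base)))) or (not (min(step, shift) < (shift * step)))))) -> false; shift = -12; shift = 8; return 17
16 != 17, so the rewrite changes behavior.
verdict: not equivalent; witness: base=2, step=-6
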